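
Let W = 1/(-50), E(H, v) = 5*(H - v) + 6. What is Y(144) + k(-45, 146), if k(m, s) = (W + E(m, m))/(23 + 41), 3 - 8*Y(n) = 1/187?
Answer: 279913/598400 ≈ 0.46777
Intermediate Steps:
E(H, v) = 6 - 5*v + 5*H (E(H, v) = (-5*v + 5*H) + 6 = 6 - 5*v + 5*H)
W = -1/50 ≈ -0.020000
Y(n) = 70/187 (Y(n) = 3/8 - 1/8/187 = 3/8 - 1/8*1/187 = 3/8 - 1/1496 = 70/187)
k(m, s) = 299/3200 (k(m, s) = (-1/50 + (6 - 5*m + 5*m))/(23 + 41) = (-1/50 + 6)/64 = (299/50)*(1/64) = 299/3200)
Y(144) + k(-45, 146) = 70/187 + 299/3200 = 279913/598400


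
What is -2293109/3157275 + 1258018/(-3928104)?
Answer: -24306141229/23224914900 ≈ -1.0466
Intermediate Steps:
-2293109/3157275 + 1258018/(-3928104) = -2293109*1/3157275 + 1258018*(-1/3928104) = -2293109/3157275 - 629009/1964052 = -24306141229/23224914900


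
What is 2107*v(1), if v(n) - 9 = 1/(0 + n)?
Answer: 21070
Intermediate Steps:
v(n) = 9 + 1/n (v(n) = 9 + 1/(0 + n) = 9 + 1/n)
2107*v(1) = 2107*(9 + 1/1) = 2107*(9 + 1) = 2107*10 = 21070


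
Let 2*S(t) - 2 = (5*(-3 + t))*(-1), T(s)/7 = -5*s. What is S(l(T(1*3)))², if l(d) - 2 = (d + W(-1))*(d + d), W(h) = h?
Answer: 12386131849/4 ≈ 3.0965e+9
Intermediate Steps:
T(s) = -35*s (T(s) = 7*(-5*s) = -35*s)
l(d) = 2 + 2*d*(-1 + d) (l(d) = 2 + (d - 1)*(d + d) = 2 + (-1 + d)*(2*d) = 2 + 2*d*(-1 + d))
S(t) = 17/2 - 5*t/2 (S(t) = 1 + ((5*(-3 + t))*(-1))/2 = 1 + ((-15 + 5*t)*(-1))/2 = 1 + (15 - 5*t)/2 = 1 + (15/2 - 5*t/2) = 17/2 - 5*t/2)
S(l(T(1*3)))² = (17/2 - 5*(2 - (-70)*1*3 + 2*(-35*3)²)/2)² = (17/2 - 5*(2 - (-70)*3 + 2*(-35*3)²)/2)² = (17/2 - 5*(2 - 2*(-105) + 2*(-105)²)/2)² = (17/2 - 5*(2 + 210 + 2*11025)/2)² = (17/2 - 5*(2 + 210 + 22050)/2)² = (17/2 - 5/2*22262)² = (17/2 - 55655)² = (-111293/2)² = 12386131849/4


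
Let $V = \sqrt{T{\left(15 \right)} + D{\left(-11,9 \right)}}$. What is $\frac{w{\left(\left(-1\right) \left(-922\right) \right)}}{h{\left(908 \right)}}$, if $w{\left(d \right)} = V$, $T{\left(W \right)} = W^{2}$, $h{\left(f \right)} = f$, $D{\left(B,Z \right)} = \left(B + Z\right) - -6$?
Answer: $\frac{\sqrt{229}}{908} \approx 0.016666$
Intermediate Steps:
$D{\left(B,Z \right)} = 6 + B + Z$ ($D{\left(B,Z \right)} = \left(B + Z\right) + 6 = 6 + B + Z$)
$V = \sqrt{229}$ ($V = \sqrt{15^{2} + \left(6 - 11 + 9\right)} = \sqrt{225 + 4} = \sqrt{229} \approx 15.133$)
$w{\left(d \right)} = \sqrt{229}$
$\frac{w{\left(\left(-1\right) \left(-922\right) \right)}}{h{\left(908 \right)}} = \frac{\sqrt{229}}{908}$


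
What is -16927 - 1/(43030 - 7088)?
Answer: -608390235/35942 ≈ -16927.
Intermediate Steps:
-16927 - 1/(43030 - 7088) = -16927 - 1/35942 = -608390235/35942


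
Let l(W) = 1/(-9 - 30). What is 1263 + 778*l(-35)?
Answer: 48479/39 ≈ 1243.1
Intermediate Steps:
l(W) = -1/39 (l(W) = 1/(-39) = -1/39)
1263 + 778*l(-35) = 1263 + 778*(-1/39) = 1263 - 778/39 = 48479/39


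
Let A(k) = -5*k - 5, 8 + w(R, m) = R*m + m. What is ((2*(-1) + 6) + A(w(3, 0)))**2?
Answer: 1521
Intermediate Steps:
w(R, m) = -8 + m + R*m (w(R, m) = -8 + (R*m + m) = -8 + (m + R*m) = -8 + m + R*m)
A(k) = -5 - 5*k
((2*(-1) + 6) + A(w(3, 0)))**2 = ((2*(-1) + 6) + (-5 - 5*(-8 + 0 + 3*0)))**2 = ((-2 + 6) + (-5 - 5*(-8 + 0 + 0)))**2 = (4 + (-5 - 5*(-8)))**2 = (4 + (-5 + 40))**2 = (4 + 35)**2 = 39**2 = 1521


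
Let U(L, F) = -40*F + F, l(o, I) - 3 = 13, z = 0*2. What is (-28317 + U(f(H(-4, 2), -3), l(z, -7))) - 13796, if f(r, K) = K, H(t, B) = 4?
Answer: -42737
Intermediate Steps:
z = 0
l(o, I) = 16 (l(o, I) = 3 + 13 = 16)
U(L, F) = -39*F
(-28317 + U(f(H(-4, 2), -3), l(z, -7))) - 13796 = (-28317 - 39*16) - 13796 = (-28317 - 624) - 13796 = -28941 - 13796 = -42737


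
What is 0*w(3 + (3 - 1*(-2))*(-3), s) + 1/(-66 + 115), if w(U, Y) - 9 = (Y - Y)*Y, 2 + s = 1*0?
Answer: 1/49 ≈ 0.020408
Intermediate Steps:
s = -2 (s = -2 + 1*0 = -2 + 0 = -2)
w(U, Y) = 9 (w(U, Y) = 9 + (Y - Y)*Y = 9 + 0*Y = 9 + 0 = 9)
0*w(3 + (3 - 1*(-2))*(-3), s) + 1/(-66 + 115) = 0*9 + 1/(-66 + 115) = 0 + 1/49 = 1/49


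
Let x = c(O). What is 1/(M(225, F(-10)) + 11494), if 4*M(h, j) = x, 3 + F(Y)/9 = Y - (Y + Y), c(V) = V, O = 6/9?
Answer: 6/68965 ≈ 8.7001e-5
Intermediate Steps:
O = ⅔ (O = 6*(⅑) = ⅔ ≈ 0.66667)
F(Y) = -27 - 9*Y (F(Y) = -27 + 9*(Y - (Y + Y)) = -27 + 9*(Y - 2*Y) = -27 + 9*(-Y) = -27 - 9*Y)
x = ⅔ ≈ 0.66667
M(h, j) = ⅙ (M(h, j) = (¼)*(⅔) = ⅙)
1/(M(225, F(-10)) + 11494) = 1/(⅙ + 11494) = 1/(68965/6) = 6/68965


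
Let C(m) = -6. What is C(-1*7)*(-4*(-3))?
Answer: -72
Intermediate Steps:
C(-1*7)*(-4*(-3)) = -(-24)*(-3) = -6*12 = -72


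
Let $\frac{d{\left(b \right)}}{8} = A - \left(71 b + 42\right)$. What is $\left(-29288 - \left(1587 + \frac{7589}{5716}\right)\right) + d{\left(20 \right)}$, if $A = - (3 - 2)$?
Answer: $- \frac{243389153}{5716} \approx -42580.0$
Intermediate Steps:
$A = -1$ ($A = \left(-1\right) 1 = -1$)
$d{\left(b \right)} = -344 - 568 b$ ($d{\left(b \right)} = 8 \left(-1 - \left(71 b + 42\right)\right) = 8 \left(-1 - \left(42 + 71 b\right)\right) = 8 \left(-43 - 71 b\right) = -344 - 568 b$)
$\left(-29288 - \left(1587 + \frac{7589}{5716}\right)\right) + d{\left(20 \right)} = \left(-29288 - \left(1587 + \frac{7589}{5716}\right)\right) - 11704 = \left(-29288 - \frac{9078881}{5716}\right) - 11704 = - \frac{176489089}{5716} - 11704 = - \frac{243389153}{5716}$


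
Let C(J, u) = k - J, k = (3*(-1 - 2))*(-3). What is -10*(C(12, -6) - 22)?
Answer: 70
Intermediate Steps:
k = 27 (k = (3*(-3))*(-3) = -9*(-3) = 27)
C(J, u) = 27 - J
-10*(C(12, -6) - 22) = -10*((27 - 1*12) - 22) = -10*((27 - 12) - 22) = -10*(15 - 22) = -10*(-7) = 70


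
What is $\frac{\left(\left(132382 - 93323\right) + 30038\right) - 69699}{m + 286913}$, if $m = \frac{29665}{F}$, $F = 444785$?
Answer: $- \frac{26776057}{12761462837} \approx -0.0020982$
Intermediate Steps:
$m = \frac{5933}{88957}$ ($m = \frac{29665}{444785} = 29665 \cdot \frac{1}{444785} = \frac{5933}{88957} \approx 0.066695$)
$\frac{\left(\left(132382 - 93323\right) + 30038\right) - 69699}{m + 286913} = \frac{\left(\left(132382 - 93323\right) + 30038\right) - 69699}{\frac{5933}{88957} + 286913} = \frac{\left(39059 + 30038\right) - 69699}{\frac{25522925674}{88957}} = \left(69097 - 69699\right) \frac{88957}{25522925674} = \left(-602\right) \frac{88957}{25522925674} = - \frac{26776057}{12761462837}$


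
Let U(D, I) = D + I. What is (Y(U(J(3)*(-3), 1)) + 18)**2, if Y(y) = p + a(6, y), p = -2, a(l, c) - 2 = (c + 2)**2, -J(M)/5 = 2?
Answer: 1225449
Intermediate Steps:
J(M) = -10 (J(M) = -5*2 = -10)
a(l, c) = 2 + (2 + c)**2 (a(l, c) = 2 + (c + 2)**2 = 2 + (2 + c)**2)
Y(y) = (2 + y)**2 (Y(y) = -2 + (2 + (2 + y)**2) = (2 + y)**2)
(Y(U(J(3)*(-3), 1)) + 18)**2 = ((2 + (-10*(-3) + 1))**2 + 18)**2 = ((2 + (30 + 1))**2 + 18)**2 = ((2 + 31)**2 + 18)**2 = (33**2 + 18)**2 = (1089 + 18)**2 = 1107**2 = 1225449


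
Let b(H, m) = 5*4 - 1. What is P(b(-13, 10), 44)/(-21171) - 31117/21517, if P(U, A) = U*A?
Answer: -676766219/455536407 ≈ -1.4856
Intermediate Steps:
b(H, m) = 19 (b(H, m) = 20 - 1 = 19)
P(U, A) = A*U
P(b(-13, 10), 44)/(-21171) - 31117/21517 = (44*19)/(-21171) - 31117/21517 = 836*(-1/21171) - 31117*1/21517 = -836/21171 - 31117/21517 = -676766219/455536407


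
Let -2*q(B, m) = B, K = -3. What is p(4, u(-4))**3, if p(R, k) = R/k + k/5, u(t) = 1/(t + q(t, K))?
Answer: -531441/1000 ≈ -531.44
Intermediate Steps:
q(B, m) = -B/2
u(t) = 2/t (u(t) = 1/(t - t/2) = 1/(t/2) = 2/t)
p(R, k) = k/5 + R/k (p(R, k) = R/k + k*(1/5) = R/k + k/5 = k/5 + R/k)
p(4, u(-4))**3 = ((2/(-4))/5 + 4/((2/(-4))))**3 = ((2*(-1/4))/5 + 4/((2*(-1/4))))**3 = ((1/5)*(-1/2) + 4/(-1/2))**3 = (-1/10 + 4*(-2))**3 = (-1/10 - 8)**3 = (-81/10)**3 = -531441/1000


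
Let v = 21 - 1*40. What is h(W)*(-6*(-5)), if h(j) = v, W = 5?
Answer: -570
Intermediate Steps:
v = -19 (v = 21 - 40 = -19)
h(j) = -19
h(W)*(-6*(-5)) = -(-114)*(-5) = -19*30 = -570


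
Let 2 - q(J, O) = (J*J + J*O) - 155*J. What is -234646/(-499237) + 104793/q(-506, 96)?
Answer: 4921977569/47575289152 ≈ 0.10346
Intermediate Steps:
q(J, O) = 2 - J² + 155*J - J*O (q(J, O) = 2 - ((J*J + J*O) - 155*J) = 2 - ((J² + J*O) - 155*J) = 2 - (J² - 155*J + J*O) = 2 + (-J² + 155*J - J*O) = 2 - J² + 155*J - J*O)
-234646/(-499237) + 104793/q(-506, 96) = -234646/(-499237) + 104793/(2 - 1*(-506)² + 155*(-506) - 1*(-506)*96) = -234646*(-1/499237) + 104793/(2 - 1*256036 - 78430 + 48576) = 234646/499237 + 104793/(2 - 256036 - 78430 + 48576) = 234646/499237 + 104793/(-285888) = 234646/499237 + 104793*(-1/285888) = 234646/499237 - 34931/95296 = 4921977569/47575289152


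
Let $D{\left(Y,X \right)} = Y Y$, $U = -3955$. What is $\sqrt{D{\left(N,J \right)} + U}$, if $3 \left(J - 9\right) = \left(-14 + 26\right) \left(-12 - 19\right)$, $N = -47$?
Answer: $3 i \sqrt{194} \approx 41.785 i$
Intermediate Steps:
$J = -115$ ($J = 9 + \frac{\left(-14 + 26\right) \left(-12 - 19\right)}{3} = 9 + \frac{12 \left(-31\right)}{3} = 9 + \frac{1}{3} \left(-372\right) = 9 - 124 = -115$)
$D{\left(Y,X \right)} = Y^{2}$
$\sqrt{D{\left(N,J \right)} + U} = \sqrt{\left(-47\right)^{2} - 3955} = \sqrt{2209 - 3955} = \sqrt{-1746} = 3 i \sqrt{194}$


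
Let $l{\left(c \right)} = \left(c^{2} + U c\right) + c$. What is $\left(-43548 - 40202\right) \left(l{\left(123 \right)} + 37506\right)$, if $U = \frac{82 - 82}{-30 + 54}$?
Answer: $-4418482500$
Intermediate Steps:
$U = 0$ ($U = \frac{0}{24} = 0 \cdot \frac{1}{24} = 0$)
$l{\left(c \right)} = c + c^{2}$ ($l{\left(c \right)} = \left(c^{2} + 0 c\right) + c = \left(c^{2} + 0\right) + c = c^{2} + c = c + c^{2}$)
$\left(-43548 - 40202\right) \left(l{\left(123 \right)} + 37506\right) = \left(-43548 - 40202\right) \left(123 \left(1 + 123\right) + 37506\right) = - 83750 \left(123 \cdot 124 + 37506\right) = - 83750 \left(15252 + 37506\right) = \left(-83750\right) 52758 = -4418482500$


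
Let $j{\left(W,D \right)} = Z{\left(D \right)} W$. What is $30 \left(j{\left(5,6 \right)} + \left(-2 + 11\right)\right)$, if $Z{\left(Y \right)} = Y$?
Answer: $1170$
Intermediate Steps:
$j{\left(W,D \right)} = D W$
$30 \left(j{\left(5,6 \right)} + \left(-2 + 11\right)\right) = 30 \left(6 \cdot 5 + \left(-2 + 11\right)\right) = 30 \left(30 + 9\right) = 30 \cdot 39 = 1170$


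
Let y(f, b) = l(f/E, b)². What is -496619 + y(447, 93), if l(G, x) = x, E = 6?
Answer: -487970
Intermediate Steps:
y(f, b) = b²
-496619 + y(447, 93) = -496619 + 93² = -496619 + 8649 = -487970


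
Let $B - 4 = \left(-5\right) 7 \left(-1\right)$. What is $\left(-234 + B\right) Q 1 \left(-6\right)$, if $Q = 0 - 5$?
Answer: $-5850$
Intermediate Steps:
$Q = -5$
$B = 39$ ($B = 4 + \left(-5\right) 7 \left(-1\right) = 4 - -35 = 4 + 35 = 39$)
$\left(-234 + B\right) Q 1 \left(-6\right) = \left(-234 + 39\right) \left(-5\right) 1 \left(-6\right) = - 195 \left(\left(-5\right) \left(-6\right)\right) = \left(-195\right) 30 = -5850$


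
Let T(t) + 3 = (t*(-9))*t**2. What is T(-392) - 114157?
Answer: 542012432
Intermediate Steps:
T(t) = -3 - 9*t**3 (T(t) = -3 + (t*(-9))*t**2 = -3 + (-9*t)*t**2 = -3 - 9*t**3)
T(-392) - 114157 = (-3 - 9*(-392)**3) - 114157 = (-3 - 9*(-60236288)) - 114157 = (-3 + 542126592) - 114157 = 542126589 - 114157 = 542012432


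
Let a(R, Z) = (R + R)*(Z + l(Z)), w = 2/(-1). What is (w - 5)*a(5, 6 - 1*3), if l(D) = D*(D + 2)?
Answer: -1260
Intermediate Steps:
l(D) = D*(2 + D)
w = -2 (w = 2*(-1) = -2)
a(R, Z) = 2*R*(Z + Z*(2 + Z)) (a(R, Z) = (R + R)*(Z + Z*(2 + Z)) = (2*R)*(Z + Z*(2 + Z)) = 2*R*(Z + Z*(2 + Z)))
(w - 5)*a(5, 6 - 1*3) = (-2 - 5)*(2*5*(6 - 1*3)*(3 + (6 - 1*3))) = -14*5*(6 - 3)*(3 + (6 - 3)) = -14*5*3*(3 + 3) = -14*5*3*6 = -7*180 = -1260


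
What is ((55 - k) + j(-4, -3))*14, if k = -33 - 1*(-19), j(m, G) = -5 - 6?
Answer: 812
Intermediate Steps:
j(m, G) = -11
k = -14 (k = -33 + 19 = -14)
((55 - k) + j(-4, -3))*14 = ((55 - 1*(-14)) - 11)*14 = ((55 + 14) - 11)*14 = (69 - 11)*14 = 58*14 = 812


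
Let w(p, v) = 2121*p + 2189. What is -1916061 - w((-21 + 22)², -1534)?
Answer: -1920371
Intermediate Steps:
w(p, v) = 2189 + 2121*p
-1916061 - w((-21 + 22)², -1534) = -1916061 - (2189 + 2121*(-21 + 22)²) = -1916061 - (2189 + 2121*1²) = -1916061 - (2189 + 2121*1) = -1916061 - (2189 + 2121) = -1916061 - 1*4310 = -1916061 - 4310 = -1920371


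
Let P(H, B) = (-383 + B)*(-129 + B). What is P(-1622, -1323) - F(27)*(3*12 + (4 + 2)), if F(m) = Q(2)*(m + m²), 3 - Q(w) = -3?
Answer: 2286600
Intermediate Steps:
Q(w) = 6 (Q(w) = 3 - 1*(-3) = 3 + 3 = 6)
F(m) = 6*m + 6*m² (F(m) = 6*(m + m²) = 6*m + 6*m²)
P(-1622, -1323) - F(27)*(3*12 + (4 + 2)) = (49407 + (-1323)² - 512*(-1323)) - 6*27*(1 + 27)*(3*12 + (4 + 2)) = (49407 + 1750329 + 677376) - 6*27*28*(36 + 6) = 2477112 - 4536*42 = 2477112 - 1*190512 = 2477112 - 190512 = 2286600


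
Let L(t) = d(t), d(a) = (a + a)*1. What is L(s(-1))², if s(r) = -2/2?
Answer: 4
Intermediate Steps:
s(r) = -1 (s(r) = -2*½ = -1)
d(a) = 2*a (d(a) = (2*a)*1 = 2*a)
L(t) = 2*t
L(s(-1))² = (2*(-1))² = (-2)² = 4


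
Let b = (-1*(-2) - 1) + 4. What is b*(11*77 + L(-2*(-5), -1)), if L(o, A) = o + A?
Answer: 4280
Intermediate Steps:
L(o, A) = A + o
b = 5 (b = (2 - 1) + 4 = 1 + 4 = 5)
b*(11*77 + L(-2*(-5), -1)) = 5*(11*77 + (-1 - 2*(-5))) = 5*(847 + (-1 + 10)) = 5*(847 + 9) = 5*856 = 4280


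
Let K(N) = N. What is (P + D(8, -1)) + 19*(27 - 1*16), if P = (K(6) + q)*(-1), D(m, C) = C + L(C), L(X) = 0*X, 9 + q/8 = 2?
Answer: 258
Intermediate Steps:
q = -56 (q = -72 + 8*2 = -72 + 16 = -56)
L(X) = 0
D(m, C) = C (D(m, C) = C + 0 = C)
P = 50 (P = (6 - 56)*(-1) = -50*(-1) = 50)
(P + D(8, -1)) + 19*(27 - 1*16) = (50 - 1) + 19*(27 - 1*16) = 49 + 19*(27 - 16) = 49 + 19*11 = 49 + 209 = 258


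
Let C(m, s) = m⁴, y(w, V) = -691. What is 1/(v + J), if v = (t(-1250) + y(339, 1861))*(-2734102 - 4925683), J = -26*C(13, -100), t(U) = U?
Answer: 1/14866900099 ≈ 6.7264e-11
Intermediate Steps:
J = -742586 (J = -26*13⁴ = -26*28561 = -742586)
v = 14867642685 (v = (-1250 - 691)*(-2734102 - 4925683) = -1941*(-7659785) = 14867642685)
1/(v + J) = 1/(14867642685 - 742586) = 1/14866900099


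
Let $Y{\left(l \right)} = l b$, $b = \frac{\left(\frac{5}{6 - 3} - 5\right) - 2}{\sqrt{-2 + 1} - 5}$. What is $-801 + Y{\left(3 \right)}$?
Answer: $- \frac{10373}{13} + \frac{8 i}{13} \approx -797.92 + 0.61539 i$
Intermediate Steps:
$b = - \frac{8 \left(-5 - i\right)}{39}$ ($b = \frac{\left(\frac{5}{3} - 5\right) - 2}{\sqrt{-1} - 5} = \frac{\left(5 \cdot \frac{1}{3} - 5\right) - 2}{i - 5} = \frac{\left(\frac{5}{3} - 5\right) - 2}{-5 + i} = \left(- \frac{10}{3} - 2\right) \frac{-5 - i}{26} = - \frac{16 \frac{-5 - i}{26}}{3} = - \frac{8 \left(-5 - i\right)}{39} \approx 1.0256 + 0.20513 i$)
$Y{\left(l \right)} = l \left(\frac{40}{39} + \frac{8 i}{39}\right)$
$-801 + Y{\left(3 \right)} = -801 + \frac{8}{39} \cdot 3 \left(5 + i\right) = -801 + \left(\frac{40}{13} + \frac{8 i}{13}\right) = - \frac{10373}{13} + \frac{8 i}{13}$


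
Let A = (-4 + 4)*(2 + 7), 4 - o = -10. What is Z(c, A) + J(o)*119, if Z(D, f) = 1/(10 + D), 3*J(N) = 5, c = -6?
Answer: 2383/12 ≈ 198.58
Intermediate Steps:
o = 14 (o = 4 - 1*(-10) = 4 + 10 = 14)
A = 0 (A = 0*9 = 0)
J(N) = 5/3 (J(N) = (1/3)*5 = 5/3)
Z(c, A) + J(o)*119 = 1/(10 - 6) + (5/3)*119 = 1/4 + 595/3 = 2383/12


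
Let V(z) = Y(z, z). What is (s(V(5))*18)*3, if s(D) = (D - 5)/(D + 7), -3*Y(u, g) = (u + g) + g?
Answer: -270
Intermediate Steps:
Y(u, g) = -2*g/3 - u/3 (Y(u, g) = -((u + g) + g)/3 = -((g + u) + g)/3 = -(u + 2*g)/3 = -2*g/3 - u/3)
V(z) = -z (V(z) = -2*z/3 - z/3 = -z)
s(D) = (-5 + D)/(7 + D)
(s(V(5))*18)*3 = (((-5 - 1*5)/(7 - 1*5))*18)*3 = (((-5 - 5)/(7 - 5))*18)*3 = ((-10/2)*18)*3 = (((½)*(-10))*18)*3 = -5*18*3 = -90*3 = -270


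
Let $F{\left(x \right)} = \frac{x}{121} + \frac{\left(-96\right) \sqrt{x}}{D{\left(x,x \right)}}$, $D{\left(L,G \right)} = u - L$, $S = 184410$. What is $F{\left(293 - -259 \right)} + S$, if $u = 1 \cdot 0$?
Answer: $\frac{22314162}{121} + \frac{8 \sqrt{138}}{23} \approx 1.8442 \cdot 10^{5}$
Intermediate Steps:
$u = 0$
$D{\left(L,G \right)} = - L$ ($D{\left(L,G \right)} = 0 - L = - L$)
$F{\left(x \right)} = \frac{96}{\sqrt{x}} + \frac{x}{121}$ ($F{\left(x \right)} = \frac{x}{121} + \frac{\left(-96\right) \sqrt{x}}{\left(-1\right) x} = x \frac{1}{121} + - 96 \sqrt{x} \left(- \frac{1}{x}\right) = \frac{x}{121} + \frac{96}{\sqrt{x}} = \frac{96}{\sqrt{x}} + \frac{x}{121}$)
$F{\left(293 - -259 \right)} + S = \left(\frac{96}{\sqrt{293 - -259}} + \frac{293 - -259}{121}\right) + 184410 = \left(\frac{96}{\sqrt{293 + 259}} + \frac{293 + 259}{121}\right) + 184410 = \left(\frac{96}{2 \sqrt{138}} + \frac{1}{121} \cdot 552\right) + 184410 = \left(96 \frac{\sqrt{138}}{276} + \frac{552}{121}\right) + 184410 = \left(\frac{8 \sqrt{138}}{23} + \frac{552}{121}\right) + 184410 = \left(\frac{552}{121} + \frac{8 \sqrt{138}}{23}\right) + 184410 = \frac{22314162}{121} + \frac{8 \sqrt{138}}{23}$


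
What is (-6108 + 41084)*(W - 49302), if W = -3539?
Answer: -1848166816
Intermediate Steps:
(-6108 + 41084)*(W - 49302) = (-6108 + 41084)*(-3539 - 49302) = 34976*(-52841) = -1848166816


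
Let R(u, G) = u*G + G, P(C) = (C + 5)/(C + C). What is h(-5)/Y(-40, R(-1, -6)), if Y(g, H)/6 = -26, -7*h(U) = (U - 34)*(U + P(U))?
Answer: 5/28 ≈ 0.17857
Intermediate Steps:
P(C) = (5 + C)/(2*C) (P(C) = (5 + C)/((2*C)) = (5 + C)*(1/(2*C)) = (5 + C)/(2*C))
h(U) = -(-34 + U)*(U + (5 + U)/(2*U))/7 (h(U) = -(U - 34)*(U + (5 + U)/(2*U))/7 = -(-34 + U)*(U + (5 + U)/(2*U))/7)
R(u, G) = G + G*u (R(u, G) = G*u + G = G + G*u)
Y(g, H) = -156 (Y(g, H) = 6*(-26) = -156)
h(-5)/Y(-40, R(-1, -6)) = ((1/14)*(170 - 2*(-5)³ + 29*(-5) + 67*(-5)²)/(-5))/(-156) = ((1/14)*(-⅕)*(170 - 2*(-125) - 145 + 67*25))*(-1/156) = ((1/14)*(-⅕)*(170 + 250 - 145 + 1675))*(-1/156) = ((1/14)*(-⅕)*1950)*(-1/156) = -195/7*(-1/156) = 5/28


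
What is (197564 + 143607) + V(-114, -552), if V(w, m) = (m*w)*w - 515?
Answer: -6833136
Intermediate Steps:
V(w, m) = -515 + m*w² (V(w, m) = m*w² - 515 = -515 + m*w²)
(197564 + 143607) + V(-114, -552) = (197564 + 143607) + (-515 - 552*(-114)²) = 341171 + (-515 - 552*12996) = 341171 + (-515 - 7173792) = 341171 - 7174307 = -6833136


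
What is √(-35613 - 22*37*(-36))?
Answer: 3*I*√701 ≈ 79.429*I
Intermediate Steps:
√(-35613 - 22*37*(-36)) = √(-35613 - 814*(-36)) = √(-35613 + 29304) = √(-6309) = 3*I*√701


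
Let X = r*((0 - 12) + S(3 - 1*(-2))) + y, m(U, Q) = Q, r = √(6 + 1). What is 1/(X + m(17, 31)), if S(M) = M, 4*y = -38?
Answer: 86/477 + 28*√7/477 ≈ 0.33560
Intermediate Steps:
y = -19/2 (y = (¼)*(-38) = -19/2 ≈ -9.5000)
r = √7 ≈ 2.6458
X = -19/2 - 7*√7 (X = √7*((0 - 12) + (3 - 1*(-2))) - 19/2 = √7*(-12 + (3 + 2)) - 19/2 = √7*(-12 + 5) - 19/2 = √7*(-7) - 19/2 = -7*√7 - 19/2 = -19/2 - 7*√7 ≈ -28.020)
1/(X + m(17, 31)) = 1/((-19/2 - 7*√7) + 31) = 1/(43/2 - 7*√7)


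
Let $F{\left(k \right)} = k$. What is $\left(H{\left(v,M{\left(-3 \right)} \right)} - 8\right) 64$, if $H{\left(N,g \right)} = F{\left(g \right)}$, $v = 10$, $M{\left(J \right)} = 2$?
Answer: $-384$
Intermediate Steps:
$H{\left(N,g \right)} = g$
$\left(H{\left(v,M{\left(-3 \right)} \right)} - 8\right) 64 = \left(2 - 8\right) 64 = \left(-6\right) 64 = -384$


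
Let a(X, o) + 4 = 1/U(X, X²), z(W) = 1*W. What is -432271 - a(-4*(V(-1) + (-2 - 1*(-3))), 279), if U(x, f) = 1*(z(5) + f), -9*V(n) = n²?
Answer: -617709624/1429 ≈ -4.3227e+5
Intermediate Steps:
z(W) = W
V(n) = -n²/9
U(x, f) = 5 + f (U(x, f) = 1*(5 + f) = 5 + f)
a(X, o) = -4 + 1/(5 + X²)
-432271 - a(-4*(V(-1) + (-2 - 1*(-3))), 279) = -432271 - (-4 + 1/(5 + (-4*(-⅑*(-1)² + (-2 - 1*(-3))))²)) = -432271 - (-4 + 1/(5 + (-4*(-⅑*1 + (-2 + 3)))²)) = -432271 - (-4 + 1/(5 + (-4*(-⅑ + 1))²)) = -432271 - (-4 + 1/(5 + (-4*8/9)²)) = -432271 - (-4 + 1/(5 + (-32/9)²)) = -432271 - (-4 + 1/(5 + 1024/81)) = -432271 - (-4 + 1/(1429/81)) = -432271 - (-4 + 81/1429) = -432271 - 1*(-5635/1429) = -432271 + 5635/1429 = -617709624/1429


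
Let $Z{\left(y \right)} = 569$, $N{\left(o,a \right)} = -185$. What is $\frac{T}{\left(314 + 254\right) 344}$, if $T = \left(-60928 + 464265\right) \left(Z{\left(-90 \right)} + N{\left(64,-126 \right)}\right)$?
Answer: $\frac{2420022}{3053} \approx 792.67$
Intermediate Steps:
$T = 154881408$ ($T = \left(-60928 + 464265\right) \left(569 - 185\right) = 403337 \cdot 384 = 154881408$)
$\frac{T}{\left(314 + 254\right) 344} = \frac{154881408}{\left(314 + 254\right) 344} = \frac{154881408}{568 \cdot 344} = \frac{154881408}{195392} = 154881408 \cdot \frac{1}{195392} = \frac{2420022}{3053}$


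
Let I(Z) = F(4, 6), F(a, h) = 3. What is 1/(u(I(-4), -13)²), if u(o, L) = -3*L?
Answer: 1/1521 ≈ 0.00065746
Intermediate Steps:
I(Z) = 3
1/(u(I(-4), -13)²) = 1/((-3*(-13))²) = 1/(39²) = 1/1521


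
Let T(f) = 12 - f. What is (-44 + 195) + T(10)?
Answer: 153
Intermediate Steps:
(-44 + 195) + T(10) = (-44 + 195) + (12 - 1*10) = 151 + (12 - 10) = 151 + 2 = 153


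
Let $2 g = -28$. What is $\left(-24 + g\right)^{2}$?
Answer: $1444$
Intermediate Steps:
$g = -14$ ($g = \frac{1}{2} \left(-28\right) = -14$)
$\left(-24 + g\right)^{2} = \left(-24 - 14\right)^{2} = \left(-38\right)^{2} = 1444$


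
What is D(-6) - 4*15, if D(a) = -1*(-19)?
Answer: -41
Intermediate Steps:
D(a) = 19
D(-6) - 4*15 = 19 - 4*15 = 19 - 60 = -41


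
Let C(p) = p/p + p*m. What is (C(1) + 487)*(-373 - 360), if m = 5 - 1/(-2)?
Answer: -723471/2 ≈ -3.6174e+5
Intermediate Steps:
m = 11/2 (m = 5 - 1*(-½) = 5 + ½ = 11/2 ≈ 5.5000)
C(p) = 1 + 11*p/2 (C(p) = p/p + p*(11/2) = 1 + 11*p/2)
(C(1) + 487)*(-373 - 360) = ((1 + (11/2)*1) + 487)*(-373 - 360) = ((1 + 11/2) + 487)*(-733) = (13/2 + 487)*(-733) = (987/2)*(-733) = -723471/2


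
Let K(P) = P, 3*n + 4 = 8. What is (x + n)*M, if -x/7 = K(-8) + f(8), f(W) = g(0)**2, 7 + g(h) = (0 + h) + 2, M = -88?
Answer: 31064/3 ≈ 10355.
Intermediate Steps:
g(h) = -5 + h (g(h) = -7 + ((0 + h) + 2) = -7 + (h + 2) = -7 + (2 + h) = -5 + h)
n = 4/3 (n = -4/3 + (1/3)*8 = -4/3 + 8/3 = 4/3 ≈ 1.3333)
f(W) = 25 (f(W) = (-5 + 0)**2 = (-5)**2 = 25)
x = -119 (x = -7*(-8 + 25) = -7*17 = -119)
(x + n)*M = (-119 + 4/3)*(-88) = -353/3*(-88) = 31064/3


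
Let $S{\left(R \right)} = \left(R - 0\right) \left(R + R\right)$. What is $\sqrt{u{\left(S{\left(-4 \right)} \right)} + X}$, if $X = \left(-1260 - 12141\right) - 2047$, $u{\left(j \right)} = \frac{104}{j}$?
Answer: $\frac{i \sqrt{61779}}{2} \approx 124.28 i$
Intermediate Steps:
$S{\left(R \right)} = 2 R^{2}$ ($S{\left(R \right)} = \left(R + \left(-2 + 2\right)\right) 2 R = \left(R + 0\right) 2 R = R 2 R = 2 R^{2}$)
$X = -15448$ ($X = -13401 - 2047 = -15448$)
$\sqrt{u{\left(S{\left(-4 \right)} \right)} + X} = \sqrt{\frac{104}{2 \left(-4\right)^{2}} - 15448} = \sqrt{\frac{104}{2 \cdot 16} - 15448} = \sqrt{\frac{104}{32} - 15448} = \sqrt{104 \cdot \frac{1}{32} - 15448} = \sqrt{\frac{13}{4} - 15448} = \sqrt{- \frac{61779}{4}} = \frac{i \sqrt{61779}}{2}$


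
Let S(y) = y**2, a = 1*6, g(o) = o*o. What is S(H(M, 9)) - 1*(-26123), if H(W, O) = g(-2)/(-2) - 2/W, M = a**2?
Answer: 8465221/324 ≈ 26127.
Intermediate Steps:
g(o) = o**2
a = 6
M = 36 (M = 6**2 = 36)
H(W, O) = -2 - 2/W (H(W, O) = (-2)**2/(-2) - 2/W = 4*(-1/2) - 2/W = -2 - 2/W)
S(H(M, 9)) - 1*(-26123) = (-2 - 2/36)**2 - 1*(-26123) = (-2 - 2*1/36)**2 + 26123 = (-2 - 1/18)**2 + 26123 = (-37/18)**2 + 26123 = 1369/324 + 26123 = 8465221/324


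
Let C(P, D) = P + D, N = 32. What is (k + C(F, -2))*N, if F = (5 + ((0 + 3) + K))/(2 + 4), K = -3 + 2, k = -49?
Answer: -4784/3 ≈ -1594.7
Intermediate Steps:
K = -1
F = 7/6 (F = (5 + ((0 + 3) - 1))/(2 + 4) = (5 + (3 - 1))/6 = (5 + 2)*(⅙) = 7*(⅙) = 7/6 ≈ 1.1667)
C(P, D) = D + P
(k + C(F, -2))*N = (-49 + (-2 + 7/6))*32 = (-49 - ⅚)*32 = -299/6*32 = -4784/3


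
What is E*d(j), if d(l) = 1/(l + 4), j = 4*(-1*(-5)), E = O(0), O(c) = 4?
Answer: ⅙ ≈ 0.16667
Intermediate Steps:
E = 4
j = 20 (j = 4*5 = 20)
d(l) = 1/(4 + l)
E*d(j) = 4/(4 + 20) = 4/24 = 4*(1/24) = ⅙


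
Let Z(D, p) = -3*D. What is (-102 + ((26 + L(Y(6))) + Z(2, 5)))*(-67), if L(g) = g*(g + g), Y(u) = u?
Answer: 670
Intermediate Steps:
L(g) = 2*g² (L(g) = g*(2*g) = 2*g²)
(-102 + ((26 + L(Y(6))) + Z(2, 5)))*(-67) = (-102 + ((26 + 2*6²) - 3*2))*(-67) = (-102 + ((26 + 2*36) - 6))*(-67) = (-102 + ((26 + 72) - 6))*(-67) = (-102 + (98 - 6))*(-67) = (-102 + 92)*(-67) = -10*(-67) = 670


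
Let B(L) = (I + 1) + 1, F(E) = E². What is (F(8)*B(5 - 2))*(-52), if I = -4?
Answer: 6656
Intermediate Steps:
B(L) = -2 (B(L) = (-4 + 1) + 1 = -3 + 1 = -2)
(F(8)*B(5 - 2))*(-52) = (8²*(-2))*(-52) = (64*(-2))*(-52) = -128*(-52) = 6656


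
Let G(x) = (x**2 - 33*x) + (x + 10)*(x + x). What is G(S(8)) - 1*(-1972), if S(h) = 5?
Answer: 1982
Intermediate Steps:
G(x) = x**2 - 33*x + 2*x*(10 + x) (G(x) = (x**2 - 33*x) + (10 + x)*(2*x) = (x**2 - 33*x) + 2*x*(10 + x) = x**2 - 33*x + 2*x*(10 + x))
G(S(8)) - 1*(-1972) = 5*(-13 + 3*5) - 1*(-1972) = 5*(-13 + 15) + 1972 = 5*2 + 1972 = 10 + 1972 = 1982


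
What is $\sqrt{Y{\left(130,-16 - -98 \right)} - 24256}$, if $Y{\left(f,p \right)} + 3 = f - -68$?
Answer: $i \sqrt{24061} \approx 155.12 i$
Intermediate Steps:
$Y{\left(f,p \right)} = 65 + f$ ($Y{\left(f,p \right)} = -3 + \left(f - -68\right) = -3 + \left(f + 68\right) = -3 + \left(68 + f\right) = 65 + f$)
$\sqrt{Y{\left(130,-16 - -98 \right)} - 24256} = \sqrt{\left(65 + 130\right) - 24256} = \sqrt{195 - 24256} = \sqrt{-24061} = i \sqrt{24061}$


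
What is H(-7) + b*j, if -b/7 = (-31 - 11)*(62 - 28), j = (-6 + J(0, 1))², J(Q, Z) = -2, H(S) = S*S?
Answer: 639793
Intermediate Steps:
H(S) = S²
j = 64 (j = (-6 - 2)² = (-8)² = 64)
b = 9996 (b = -7*(-31 - 11)*(62 - 28) = -(-294)*34 = -7*(-1428) = 9996)
H(-7) + b*j = (-7)² + 9996*64 = 49 + 639744 = 639793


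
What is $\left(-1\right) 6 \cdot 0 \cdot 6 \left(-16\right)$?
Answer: $0$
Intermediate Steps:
$\left(-1\right) 6 \cdot 0 \cdot 6 \left(-16\right) = \left(-6\right) 0 \left(-96\right) = 0 \left(-96\right) = 0$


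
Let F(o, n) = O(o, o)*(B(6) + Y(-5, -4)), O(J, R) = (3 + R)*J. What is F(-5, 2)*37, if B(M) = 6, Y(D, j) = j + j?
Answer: -740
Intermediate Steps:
O(J, R) = J*(3 + R)
Y(D, j) = 2*j
F(o, n) = -2*o*(3 + o) (F(o, n) = (o*(3 + o))*(6 + 2*(-4)) = (o*(3 + o))*(6 - 8) = (o*(3 + o))*(-2) = -2*o*(3 + o))
F(-5, 2)*37 = -2*(-5)*(3 - 5)*37 = -2*(-5)*(-2)*37 = -20*37 = -740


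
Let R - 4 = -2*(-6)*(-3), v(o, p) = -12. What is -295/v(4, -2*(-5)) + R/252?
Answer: 6163/252 ≈ 24.456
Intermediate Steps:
R = -32 (R = 4 - 2*(-6)*(-3) = 4 + 12*(-3) = 4 - 36 = -32)
-295/v(4, -2*(-5)) + R/252 = -295/(-12) - 32/252 = -295*(-1/12) - 32*1/252 = 295/12 - 8/63 = 6163/252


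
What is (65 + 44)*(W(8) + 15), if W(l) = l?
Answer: 2507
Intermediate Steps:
(65 + 44)*(W(8) + 15) = (65 + 44)*(8 + 15) = 109*23 = 2507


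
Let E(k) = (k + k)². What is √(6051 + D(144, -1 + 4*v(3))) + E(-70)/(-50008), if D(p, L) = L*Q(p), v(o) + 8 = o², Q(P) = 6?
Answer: -350/893 + 17*√21 ≈ 77.512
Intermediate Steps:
v(o) = -8 + o²
E(k) = 4*k² (E(k) = (2*k)² = 4*k²)
D(p, L) = 6*L (D(p, L) = L*6 = 6*L)
√(6051 + D(144, -1 + 4*v(3))) + E(-70)/(-50008) = √(6051 + 6*(-1 + 4*(-8 + 3²))) + (4*(-70)²)/(-50008) = √(6051 + 6*(-1 + 4*(-8 + 9))) + (4*4900)*(-1/50008) = √(6051 + 6*(-1 + 4*1)) + 19600*(-1/50008) = √(6051 + 6*(-1 + 4)) - 350/893 = √(6051 + 6*3) - 350/893 = √(6051 + 18) - 350/893 = √6069 - 350/893 = 17*√21 - 350/893 = -350/893 + 17*√21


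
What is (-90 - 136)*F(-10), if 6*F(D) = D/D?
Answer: -113/3 ≈ -37.667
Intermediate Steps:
F(D) = ⅙ (F(D) = (D/D)/6 = (⅙)*1 = ⅙)
(-90 - 136)*F(-10) = (-90 - 136)*(⅙) = -226*⅙ = -113/3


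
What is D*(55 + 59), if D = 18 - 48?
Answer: -3420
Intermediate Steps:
D = -30
D*(55 + 59) = -30*(55 + 59) = -30*114 = -3420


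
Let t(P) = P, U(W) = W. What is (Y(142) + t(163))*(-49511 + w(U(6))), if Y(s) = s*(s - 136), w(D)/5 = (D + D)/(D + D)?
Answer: -50248590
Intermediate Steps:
w(D) = 5 (w(D) = 5*((D + D)/(D + D)) = 5*((2*D)/((2*D))) = 5*((2*D)*(1/(2*D))) = 5*1 = 5)
Y(s) = s*(-136 + s)
(Y(142) + t(163))*(-49511 + w(U(6))) = (142*(-136 + 142) + 163)*(-49511 + 5) = (142*6 + 163)*(-49506) = (852 + 163)*(-49506) = 1015*(-49506) = -50248590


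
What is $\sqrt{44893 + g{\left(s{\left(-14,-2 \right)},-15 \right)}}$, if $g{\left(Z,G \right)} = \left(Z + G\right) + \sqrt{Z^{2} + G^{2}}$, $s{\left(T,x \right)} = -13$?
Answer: $\sqrt{44865 + \sqrt{394}} \approx 211.86$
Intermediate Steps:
$g{\left(Z,G \right)} = G + Z + \sqrt{G^{2} + Z^{2}}$ ($g{\left(Z,G \right)} = \left(G + Z\right) + \sqrt{G^{2} + Z^{2}} = G + Z + \sqrt{G^{2} + Z^{2}}$)
$\sqrt{44893 + g{\left(s{\left(-14,-2 \right)},-15 \right)}} = \sqrt{44893 - \left(28 - \sqrt{\left(-15\right)^{2} + \left(-13\right)^{2}}\right)} = \sqrt{44893 - \left(28 - \sqrt{225 + 169}\right)} = \sqrt{44893 - \left(28 - \sqrt{394}\right)} = \sqrt{44865 + \sqrt{394}}$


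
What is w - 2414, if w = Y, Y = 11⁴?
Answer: 12227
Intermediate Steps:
Y = 14641
w = 14641
w - 2414 = 14641 - 2414 = 12227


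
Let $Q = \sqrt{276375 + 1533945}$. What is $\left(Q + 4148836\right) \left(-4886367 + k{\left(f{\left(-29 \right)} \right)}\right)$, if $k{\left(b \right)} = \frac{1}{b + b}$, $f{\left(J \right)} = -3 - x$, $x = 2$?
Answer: $- \frac{101363678668478}{5} - \frac{97727342 \sqrt{113145}}{5} \approx -2.0279 \cdot 10^{13}$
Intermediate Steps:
$f{\left(J \right)} = -5$ ($f{\left(J \right)} = -3 - 2 = -5$)
$Q = 4 \sqrt{113145}$ ($Q = \sqrt{1810320} = 4 \sqrt{113145} \approx 1345.5$)
$k{\left(b \right)} = \frac{1}{2 b}$
$\left(Q + 4148836\right) \left(-4886367 + k{\left(f{\left(-29 \right)} \right)}\right) = \left(4 \sqrt{113145} + 4148836\right) \left(-4886367 + \frac{1}{2 \left(-5\right)}\right) = \left(4148836 + 4 \sqrt{113145}\right) \left(-4886367 + \frac{1}{2} \left(- \frac{1}{5}\right)\right) = \left(4148836 + 4 \sqrt{113145}\right) \left(-4886367 - \frac{1}{10}\right) = \left(4148836 + 4 \sqrt{113145}\right) \left(- \frac{48863671}{10}\right) = - \frac{101363678668478}{5} - \frac{97727342 \sqrt{113145}}{5}$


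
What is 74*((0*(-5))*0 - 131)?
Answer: -9694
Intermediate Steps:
74*((0*(-5))*0 - 131) = 74*(0*0 - 131) = 74*(0 - 131) = 74*(-131) = -9694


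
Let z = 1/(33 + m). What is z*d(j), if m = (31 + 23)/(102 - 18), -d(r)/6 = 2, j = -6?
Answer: -56/157 ≈ -0.35669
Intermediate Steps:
d(r) = -12 (d(r) = -6*2 = -12)
m = 9/14 (m = 54/84 = 54*(1/84) = 9/14 ≈ 0.64286)
z = 14/471 (z = 1/(33 + 9/14) = 1/(471/14) = 14/471 ≈ 0.029724)
z*d(j) = (14/471)*(-12) = -56/157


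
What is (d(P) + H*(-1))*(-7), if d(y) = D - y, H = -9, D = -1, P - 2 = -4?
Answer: -70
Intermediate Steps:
P = -2 (P = 2 - 4 = -2)
d(y) = -1 - y
(d(P) + H*(-1))*(-7) = ((-1 - 1*(-2)) - 9*(-1))*(-7) = ((-1 + 2) + 9)*(-7) = (1 + 9)*(-7) = 10*(-7) = -70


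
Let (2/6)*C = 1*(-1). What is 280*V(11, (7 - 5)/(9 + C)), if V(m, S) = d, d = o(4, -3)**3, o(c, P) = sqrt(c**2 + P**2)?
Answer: 35000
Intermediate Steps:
C = -3 (C = 3*(1*(-1)) = 3*(-1) = -3)
o(c, P) = sqrt(P**2 + c**2)
d = 125 (d = (sqrt((-3)**2 + 4**2))**3 = (sqrt(9 + 16))**3 = (sqrt(25))**3 = 5**3 = 125)
V(m, S) = 125
280*V(11, (7 - 5)/(9 + C)) = 280*125 = 35000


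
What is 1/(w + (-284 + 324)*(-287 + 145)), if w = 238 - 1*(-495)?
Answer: -1/4947 ≈ -0.00020214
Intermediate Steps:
w = 733 (w = 238 + 495 = 733)
1/(w + (-284 + 324)*(-287 + 145)) = 1/(733 + (-284 + 324)*(-287 + 145)) = 1/(733 + 40*(-142)) = 1/(733 - 5680) = 1/(-4947) = -1/4947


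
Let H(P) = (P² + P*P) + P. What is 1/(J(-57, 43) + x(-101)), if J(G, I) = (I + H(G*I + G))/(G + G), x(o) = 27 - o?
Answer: -114/12563071 ≈ -9.0742e-6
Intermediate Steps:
H(P) = P + 2*P² (H(P) = (P² + P²) + P = 2*P² + P = P + 2*P²)
J(G, I) = (I + (G + G*I)*(1 + 2*G + 2*G*I))/(2*G) (J(G, I) = (I + (G*I + G)*(1 + 2*(G*I + G)))/(G + G) = (I + (G + G*I)*(1 + 2*(G + G*I)))/((2*G)) = (I + (G + G*I)*(1 + (2*G + 2*G*I)))*(1/(2*G)) = (I + (G + G*I)*(1 + 2*G + 2*G*I))*(1/(2*G)) = (I + (G + G*I)*(1 + 2*G + 2*G*I))/(2*G))
1/(J(-57, 43) + x(-101)) = 1/((½)*(43 - 57*(1 + 43)*(1 + 2*(-57)*(1 + 43)))/(-57) + (27 - 1*(-101))) = 1/((½)*(-1/57)*(43 - 57*44*(1 + 2*(-57)*44)) + (27 + 101)) = 1/((½)*(-1/57)*(43 - 57*44*(1 - 5016)) + 128) = 1/((½)*(-1/57)*(43 - 57*44*(-5015)) + 128) = 1/((½)*(-1/57)*(43 + 12577620) + 128) = 1/((½)*(-1/57)*12577663 + 128) = 1/(-12577663/114 + 128) = 1/(-12563071/114) = -114/12563071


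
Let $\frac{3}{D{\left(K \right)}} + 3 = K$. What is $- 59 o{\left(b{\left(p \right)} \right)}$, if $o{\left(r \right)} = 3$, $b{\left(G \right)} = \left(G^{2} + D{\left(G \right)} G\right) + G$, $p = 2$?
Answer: $-177$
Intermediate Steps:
$D{\left(K \right)} = \frac{3}{-3 + K}$
$b{\left(G \right)} = G + G^{2} + \frac{3 G}{-3 + G}$ ($b{\left(G \right)} = \left(G^{2} + \frac{3}{-3 + G} G\right) + G = \left(G^{2} + \frac{3 G}{-3 + G}\right) + G = G + G^{2} + \frac{3 G}{-3 + G}$)
$- 59 o{\left(b{\left(p \right)} \right)} = \left(-59\right) 3 = -177$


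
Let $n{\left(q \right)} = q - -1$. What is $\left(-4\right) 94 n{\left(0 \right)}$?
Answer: $-376$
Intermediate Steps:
$n{\left(q \right)} = 1 + q$ ($n{\left(q \right)} = q + 1 = 1 + q$)
$\left(-4\right) 94 n{\left(0 \right)} = \left(-4\right) 94 \left(1 + 0\right) = \left(-376\right) 1 = -376$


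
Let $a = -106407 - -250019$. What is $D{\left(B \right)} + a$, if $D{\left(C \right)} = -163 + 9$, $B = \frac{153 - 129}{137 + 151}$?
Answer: $143458$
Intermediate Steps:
$B = \frac{1}{12}$ ($B = \frac{24}{288} = 24 \cdot \frac{1}{288} = \frac{1}{12} \approx 0.083333$)
$D{\left(C \right)} = -154$
$a = 143612$ ($a = -106407 + 250019 = 143612$)
$D{\left(B \right)} + a = -154 + 143612 = 143458$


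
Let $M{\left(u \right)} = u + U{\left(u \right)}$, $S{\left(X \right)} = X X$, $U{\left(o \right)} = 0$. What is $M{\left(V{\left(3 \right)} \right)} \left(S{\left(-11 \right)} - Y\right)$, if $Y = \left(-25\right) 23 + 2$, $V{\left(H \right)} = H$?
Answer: $2082$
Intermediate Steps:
$S{\left(X \right)} = X^{2}$
$M{\left(u \right)} = u$ ($M{\left(u \right)} = u + 0 = u$)
$Y = -573$ ($Y = -575 + 2 = -573$)
$M{\left(V{\left(3 \right)} \right)} \left(S{\left(-11 \right)} - Y\right) = 3 \left(\left(-11\right)^{2} - -573\right) = 3 \left(121 + 573\right) = 3 \cdot 694 = 2082$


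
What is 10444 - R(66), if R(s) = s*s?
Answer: 6088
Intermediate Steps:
R(s) = s²
10444 - R(66) = 10444 - 1*66² = 10444 - 1*4356 = 10444 - 4356 = 6088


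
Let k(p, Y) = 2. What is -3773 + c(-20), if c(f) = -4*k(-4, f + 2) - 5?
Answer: -3786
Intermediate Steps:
c(f) = -13 (c(f) = -4*2 - 5 = -8 - 5 = -13)
-3773 + c(-20) = -3773 - 13 = -3786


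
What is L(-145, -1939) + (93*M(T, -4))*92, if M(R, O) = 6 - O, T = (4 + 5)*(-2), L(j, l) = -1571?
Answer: 83989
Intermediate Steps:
T = -18 (T = 9*(-2) = -18)
L(-145, -1939) + (93*M(T, -4))*92 = -1571 + (93*(6 - 1*(-4)))*92 = -1571 + (93*(6 + 4))*92 = -1571 + (93*10)*92 = -1571 + 930*92 = -1571 + 85560 = 83989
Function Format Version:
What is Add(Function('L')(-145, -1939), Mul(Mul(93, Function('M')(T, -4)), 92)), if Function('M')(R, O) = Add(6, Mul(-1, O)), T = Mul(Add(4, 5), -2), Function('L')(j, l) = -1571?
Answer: 83989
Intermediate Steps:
T = -18 (T = Mul(9, -2) = -18)
Add(Function('L')(-145, -1939), Mul(Mul(93, Function('M')(T, -4)), 92)) = Add(-1571, Mul(Mul(93, Add(6, Mul(-1, -4))), 92)) = Add(-1571, Mul(Mul(93, Add(6, 4)), 92)) = Add(-1571, Mul(Mul(93, 10), 92)) = Add(-1571, Mul(930, 92)) = Add(-1571, 85560) = 83989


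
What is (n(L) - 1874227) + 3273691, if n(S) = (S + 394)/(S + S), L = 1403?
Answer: 3926897781/2806 ≈ 1.3995e+6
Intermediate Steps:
n(S) = (394 + S)/(2*S) (n(S) = (394 + S)/((2*S)) = (394 + S)*(1/(2*S)) = (394 + S)/(2*S))
(n(L) - 1874227) + 3273691 = ((½)*(394 + 1403)/1403 - 1874227) + 3273691 = ((½)*(1/1403)*1797 - 1874227) + 3273691 = (1797/2806 - 1874227) + 3273691 = -5259079165/2806 + 3273691 = 3926897781/2806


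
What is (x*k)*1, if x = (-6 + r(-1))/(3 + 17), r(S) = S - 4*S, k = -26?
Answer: 39/10 ≈ 3.9000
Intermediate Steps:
r(S) = -3*S
x = -3/20 (x = (-6 - 3*(-1))/(3 + 17) = (-6 + 3)/20 = -3*1/20 = -3/20 ≈ -0.15000)
(x*k)*1 = -3/20*(-26)*1 = (39/10)*1 = 39/10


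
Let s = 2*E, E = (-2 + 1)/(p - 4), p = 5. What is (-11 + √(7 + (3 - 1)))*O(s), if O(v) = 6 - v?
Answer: -64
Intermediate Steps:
E = -1 (E = (-2 + 1)/(5 - 4) = -1/1 = -1*1 = -1)
s = -2 (s = 2*(-1) = -2)
(-11 + √(7 + (3 - 1)))*O(s) = (-11 + √(7 + (3 - 1)))*(6 - 1*(-2)) = (-11 + √(7 + 2))*(6 + 2) = (-11 + √9)*8 = (-11 + 3)*8 = -8*8 = -64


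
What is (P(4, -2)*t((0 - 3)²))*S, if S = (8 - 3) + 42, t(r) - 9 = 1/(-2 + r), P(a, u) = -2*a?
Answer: -24064/7 ≈ -3437.7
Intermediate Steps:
t(r) = 9 + 1/(-2 + r)
S = 47 (S = 5 + 42 = 47)
(P(4, -2)*t((0 - 3)²))*S = ((-2*4)*((-17 + 9*(0 - 3)²)/(-2 + (0 - 3)²)))*47 = -8*(-17 + 9*(-3)²)/(-2 + (-3)²)*47 = -8*(-17 + 9*9)/(-2 + 9)*47 = -8*(-17 + 81)/7*47 = -8*64/7*47 = -512/7*47 = -24064/7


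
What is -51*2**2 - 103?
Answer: -307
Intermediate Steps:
-51*2**2 - 103 = -51*4 - 103 = -204 - 103 = -307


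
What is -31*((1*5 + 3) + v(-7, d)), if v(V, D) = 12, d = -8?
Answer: -620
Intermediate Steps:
-31*((1*5 + 3) + v(-7, d)) = -31*((1*5 + 3) + 12) = -31*((5 + 3) + 12) = -31*(8 + 12) = -31*20 = -620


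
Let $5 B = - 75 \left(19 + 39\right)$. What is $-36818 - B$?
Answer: $-35948$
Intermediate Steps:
$B = -870$ ($B = \frac{\left(-75\right) \left(19 + 39\right)}{5} = \frac{\left(-75\right) 58}{5} = \frac{1}{5} \left(-4350\right) = -870$)
$-36818 - B = -36818 - -870 = -36818 + 870 = -35948$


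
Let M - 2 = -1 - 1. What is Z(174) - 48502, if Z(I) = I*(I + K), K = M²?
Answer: -18226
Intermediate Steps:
M = 0 (M = 2 + (-1 - 1) = 2 - 2 = 0)
K = 0 (K = 0² = 0)
Z(I) = I² (Z(I) = I*(I + 0) = I*I = I²)
Z(174) - 48502 = 174² - 48502 = 30276 - 48502 = -18226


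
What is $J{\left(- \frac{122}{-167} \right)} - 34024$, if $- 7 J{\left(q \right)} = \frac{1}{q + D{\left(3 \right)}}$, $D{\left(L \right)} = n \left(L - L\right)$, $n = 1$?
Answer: $- \frac{29056663}{854} \approx -34024.0$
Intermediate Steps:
$D{\left(L \right)} = 0$ ($D{\left(L \right)} = 1 \left(L - L\right) = 1 \cdot 0 = 0$)
$J{\left(q \right)} = - \frac{1}{7 q}$ ($J{\left(q \right)} = - \frac{1}{7 \left(q + 0\right)} = - \frac{1}{7 q}$)
$J{\left(- \frac{122}{-167} \right)} - 34024 = - \frac{1}{7 \left(- \frac{122}{-167}\right)} - 34024 = - \frac{1}{7 \left(\left(-122\right) \left(- \frac{1}{167}\right)\right)} - 34024 = - \frac{1}{7 \cdot \frac{122}{167}} - 34024 = \left(- \frac{1}{7}\right) \frac{167}{122} - 34024 = - \frac{167}{854} - 34024 = - \frac{29056663}{854}$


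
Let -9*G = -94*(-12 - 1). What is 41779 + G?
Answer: 374789/9 ≈ 41643.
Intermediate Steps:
G = -1222/9 (G = -(-94)*(-12 - 1)/9 = -(-94)*(-13)/9 = -⅑*1222 = -1222/9 ≈ -135.78)
41779 + G = 41779 - 1222/9 = 374789/9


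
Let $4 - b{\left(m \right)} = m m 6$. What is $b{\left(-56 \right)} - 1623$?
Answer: $-20435$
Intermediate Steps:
$b{\left(m \right)} = 4 - 6 m^{2}$ ($b{\left(m \right)} = 4 - m m 6 = 4 - m^{2} \cdot 6 = 4 - 6 m^{2}$)
$b{\left(-56 \right)} - 1623 = \left(4 - 6 \left(-56\right)^{2}\right) - 1623 = \left(4 - 18816\right) - 1623 = -18812 - 1623 = -20435$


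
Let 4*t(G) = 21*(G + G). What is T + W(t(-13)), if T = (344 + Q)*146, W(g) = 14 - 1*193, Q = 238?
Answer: 84793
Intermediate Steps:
t(G) = 21*G/2 (t(G) = (21*(G + G))/4 = (21*(2*G))/4 = (42*G)/4 = 21*G/2)
W(g) = -179 (W(g) = 14 - 193 = -179)
T = 84972 (T = (344 + 238)*146 = 582*146 = 84972)
T + W(t(-13)) = 84972 - 179 = 84793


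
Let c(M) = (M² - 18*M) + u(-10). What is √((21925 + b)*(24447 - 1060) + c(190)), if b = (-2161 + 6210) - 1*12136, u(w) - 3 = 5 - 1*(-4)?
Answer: √323661998 ≈ 17991.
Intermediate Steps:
u(w) = 12 (u(w) = 3 + (5 - 1*(-4)) = 3 + (5 + 4) = 3 + 9 = 12)
b = -8087 (b = 4049 - 12136 = -8087)
c(M) = 12 + M² - 18*M (c(M) = (M² - 18*M) + 12 = 12 + M² - 18*M)
√((21925 + b)*(24447 - 1060) + c(190)) = √((21925 - 8087)*(24447 - 1060) + (12 + 190² - 18*190)) = √(13838*23387 + (12 + 36100 - 3420)) = √(323629306 + 32692) = √323661998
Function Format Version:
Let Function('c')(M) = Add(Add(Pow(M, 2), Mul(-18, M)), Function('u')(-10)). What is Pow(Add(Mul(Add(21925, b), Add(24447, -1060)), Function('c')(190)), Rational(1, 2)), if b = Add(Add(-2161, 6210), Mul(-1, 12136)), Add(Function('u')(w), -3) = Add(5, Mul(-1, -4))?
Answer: Pow(323661998, Rational(1, 2)) ≈ 17991.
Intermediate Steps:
Function('u')(w) = 12 (Function('u')(w) = Add(3, Add(5, Mul(-1, -4))) = Add(3, Add(5, 4)) = Add(3, 9) = 12)
b = -8087 (b = Add(4049, -12136) = -8087)
Function('c')(M) = Add(12, Pow(M, 2), Mul(-18, M)) (Function('c')(M) = Add(Add(Pow(M, 2), Mul(-18, M)), 12) = Add(12, Pow(M, 2), Mul(-18, M)))
Pow(Add(Mul(Add(21925, b), Add(24447, -1060)), Function('c')(190)), Rational(1, 2)) = Pow(Add(Mul(Add(21925, -8087), Add(24447, -1060)), Add(12, Pow(190, 2), Mul(-18, 190))), Rational(1, 2)) = Pow(Add(Mul(13838, 23387), Add(12, 36100, -3420)), Rational(1, 2)) = Pow(Add(323629306, 32692), Rational(1, 2)) = Pow(323661998, Rational(1, 2))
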